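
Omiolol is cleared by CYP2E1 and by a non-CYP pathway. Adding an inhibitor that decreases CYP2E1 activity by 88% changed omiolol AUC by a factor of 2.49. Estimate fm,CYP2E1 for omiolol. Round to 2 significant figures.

0.68

Let x = fm,CYP2E1. Because AUC ∝ 1/CL, relative clearance fell to 1/2.49 = 0.4016.
Setting x·0.12 + (1 − x) = 0.4016 and solving: x = (0.4016 − 1)/(0.12 − 1) = 0.68.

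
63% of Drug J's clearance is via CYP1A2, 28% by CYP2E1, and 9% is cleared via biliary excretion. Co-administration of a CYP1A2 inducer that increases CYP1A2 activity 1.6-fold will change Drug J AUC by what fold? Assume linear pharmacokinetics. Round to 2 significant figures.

CYP1A2: 0.63 × 1.6 = 1.008
CYP2E1: 0.28 (unchanged)
Other: 0.09 (unchanged)
New clearance relative to baseline: 1.008 + 0.28 + 0.09 = 1.378.
AUC ratio = CL_old/CL_new = 1 / 1.378 = 0.73.

0.73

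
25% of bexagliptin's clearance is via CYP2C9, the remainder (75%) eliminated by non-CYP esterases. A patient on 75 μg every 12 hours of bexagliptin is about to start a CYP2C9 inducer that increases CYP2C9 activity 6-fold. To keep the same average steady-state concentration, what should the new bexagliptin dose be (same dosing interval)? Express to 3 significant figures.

The CYP2C9 pathway (25% of clearance) increases to 6× activity: 0.25 × 6 = 1.5.
The remaining 75% of clearance is unaffected.
Relative clearance = 1.5 + 0.75 = 2.25.
Css,avg = (dose rate)/CL, so holding Css fixed requires dose ∝ CL: 75 × 2.25 = 169 μg.

169 μg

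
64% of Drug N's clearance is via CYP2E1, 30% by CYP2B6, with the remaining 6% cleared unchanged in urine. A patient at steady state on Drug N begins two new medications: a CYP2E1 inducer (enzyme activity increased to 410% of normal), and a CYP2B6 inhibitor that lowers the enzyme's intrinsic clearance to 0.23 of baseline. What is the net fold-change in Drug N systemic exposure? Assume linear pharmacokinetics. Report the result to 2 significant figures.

0.36

The CYP2E1 pathway (64% of clearance) rises to 4.1× activity: 0.64 × 4.1 = 2.624.
The CYP2B6 pathway (30% of clearance) is reduced to 0.23× activity: 0.3 × 0.23 = 0.069.
The remaining 6% of clearance is unaffected.
Relative clearance = 2.624 + 0.069 + 0.06 = 2.753.
Because systemic exposure varies inversely with clearance, the combined effect is 1 / 2.753 = 0.36.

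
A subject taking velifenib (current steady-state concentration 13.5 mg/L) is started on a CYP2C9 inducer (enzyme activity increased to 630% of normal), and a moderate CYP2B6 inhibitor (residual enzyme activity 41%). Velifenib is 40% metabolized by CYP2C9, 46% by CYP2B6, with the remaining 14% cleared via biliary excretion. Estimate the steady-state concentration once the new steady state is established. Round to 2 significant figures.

CYP2C9: 0.4 × 6.3 = 2.52
CYP2B6: 0.46 × 0.41 = 0.1886
Other: 0.14 (unchanged)
Relative clearance = 2.52 + 0.1886 + 0.14 = 2.8486.
Steady-state concentration ∝ 1/CL: new value = 13.5 / 2.8486 = 4.7 mg/L.

4.7 mg/L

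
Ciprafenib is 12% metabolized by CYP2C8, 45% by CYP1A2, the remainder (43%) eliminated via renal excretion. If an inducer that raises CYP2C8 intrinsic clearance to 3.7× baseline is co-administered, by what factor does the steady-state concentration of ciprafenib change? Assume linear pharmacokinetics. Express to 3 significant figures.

CYP2C8: 0.12 × 3.7 = 0.444
CYP1A2: 0.45 (unchanged)
Other: 0.43 (unchanged)
CL_new/CL_old = 0.444 + 0.45 + 0.43 = 1.324.
Steady-state concentration is inversely proportional to clearance, so the fold-change is 1 / 1.324 = 0.755.

0.755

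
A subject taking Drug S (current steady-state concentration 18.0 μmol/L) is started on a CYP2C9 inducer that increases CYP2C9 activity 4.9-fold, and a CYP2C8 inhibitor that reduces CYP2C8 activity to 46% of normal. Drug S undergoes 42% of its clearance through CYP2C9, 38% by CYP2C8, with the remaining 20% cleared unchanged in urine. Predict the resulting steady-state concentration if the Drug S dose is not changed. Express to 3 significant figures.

7.40 μmol/L

The CYP2C9 pathway (42% of clearance) rises to 4.9× activity: 0.42 × 4.9 = 2.058.
The CYP2C8 pathway (38% of clearance) drops to 0.46× activity: 0.38 × 0.46 = 0.1748.
Non-CYP routes (20%) are unchanged.
Relative clearance = 2.058 + 0.1748 + 0.2 = 2.4328.
New steady-state concentration = 18.0 / 2.4328 = 7.40 μmol/L (concentration scales inversely with clearance).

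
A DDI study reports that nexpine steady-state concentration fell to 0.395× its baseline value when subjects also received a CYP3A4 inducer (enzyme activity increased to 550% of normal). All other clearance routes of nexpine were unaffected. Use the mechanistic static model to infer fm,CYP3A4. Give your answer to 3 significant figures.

0.340

CL'/CL = 1 / 0.395 = 2.532
5.5·fm + (1 − fm) = 2.532
fm = (2.532 − 1) / (5.5 − 1) = 0.340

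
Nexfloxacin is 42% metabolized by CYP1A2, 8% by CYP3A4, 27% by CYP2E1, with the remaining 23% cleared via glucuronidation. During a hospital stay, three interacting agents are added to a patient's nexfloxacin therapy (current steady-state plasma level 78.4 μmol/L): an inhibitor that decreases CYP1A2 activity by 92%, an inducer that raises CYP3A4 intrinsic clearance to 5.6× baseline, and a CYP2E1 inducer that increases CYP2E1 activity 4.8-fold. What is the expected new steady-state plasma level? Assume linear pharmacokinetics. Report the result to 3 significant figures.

39.1 μmol/L

The CYP1A2 pathway (42% of clearance) drops to 0.08× activity: 0.42 × 0.08 = 0.0336.
The CYP3A4 pathway (8% of clearance) is boosted to 5.6× activity: 0.08 × 5.6 = 0.448.
The CYP2E1 pathway (27% of clearance) is boosted to 4.8× activity: 0.27 × 4.8 = 1.296.
Non-CYP routes (23%) are unchanged.
Relative clearance = 0.0336 + 0.448 + 1.296 + 0.23 = 2.0076.
Dividing the baseline by the relative clearance: 78.4 / 2.0076 = 39.1 μmol/L.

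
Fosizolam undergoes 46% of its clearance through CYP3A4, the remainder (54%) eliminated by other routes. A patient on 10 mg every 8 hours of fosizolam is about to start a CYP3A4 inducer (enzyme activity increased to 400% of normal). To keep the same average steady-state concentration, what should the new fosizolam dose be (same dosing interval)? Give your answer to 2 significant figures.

24 mg

The CYP3A4 pathway (46% of clearance) is boosted to 4× activity: 0.46 × 4 = 1.84.
Non-CYP routes (54%) are unchanged.
Relative clearance = 1.84 + 0.54 = 2.38.
To maintain the same steady-state level, dose must scale with clearance: new dose = 10 × 2.38 = 24 mg.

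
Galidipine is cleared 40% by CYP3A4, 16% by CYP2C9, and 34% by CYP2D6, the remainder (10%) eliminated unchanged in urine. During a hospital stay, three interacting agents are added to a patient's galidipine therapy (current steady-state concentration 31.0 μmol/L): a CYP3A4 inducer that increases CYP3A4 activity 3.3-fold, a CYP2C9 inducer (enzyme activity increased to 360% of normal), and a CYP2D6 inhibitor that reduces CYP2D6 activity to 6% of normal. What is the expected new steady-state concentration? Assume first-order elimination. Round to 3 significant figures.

15.4 μmol/L

The CYP3A4 pathway (40% of clearance) rises to 3.3× activity: 0.4 × 3.3 = 1.32.
The CYP2C9 pathway (16% of clearance) is boosted to 3.6× activity: 0.16 × 3.6 = 0.576.
The CYP2D6 pathway (34% of clearance) is reduced to 0.06× activity: 0.34 × 0.06 = 0.0204.
Non-CYP routes (10%) are unchanged.
New clearance relative to baseline: 1.32 + 0.576 + 0.0204 + 0.1 = 2.0164.
Dividing the baseline by the relative clearance: 31.0 / 2.0164 = 15.4 μmol/L.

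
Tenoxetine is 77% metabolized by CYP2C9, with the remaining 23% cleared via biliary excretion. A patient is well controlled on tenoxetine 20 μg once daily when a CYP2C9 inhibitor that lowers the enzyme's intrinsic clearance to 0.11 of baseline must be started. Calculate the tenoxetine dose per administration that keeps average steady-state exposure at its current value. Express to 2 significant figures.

The CYP2C9 pathway (77% of clearance) drops to 0.11× activity: 0.77 × 0.11 = 0.0847.
Non-CYP routes (23%) are unchanged.
New clearance relative to baseline: 0.0847 + 0.23 = 0.3147.
Css,avg = (dose rate)/CL, so holding Css fixed requires dose ∝ CL: 20 × 0.3147 = 6.3 μg.

6.3 μg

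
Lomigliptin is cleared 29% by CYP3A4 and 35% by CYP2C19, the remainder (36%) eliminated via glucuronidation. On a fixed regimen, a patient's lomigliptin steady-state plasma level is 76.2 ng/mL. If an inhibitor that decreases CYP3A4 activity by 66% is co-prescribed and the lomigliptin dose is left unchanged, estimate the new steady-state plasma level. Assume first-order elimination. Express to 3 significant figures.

The CYP3A4 pathway (29% of clearance) is reduced to 0.34× activity: 0.29 × 0.34 = 0.0986.
CYP2C19 (35%) and the residual 36% are unaffected.
CL_new/CL_old = 0.0986 + 0.35 + 0.36 = 0.8086.
Steady-state plasma level ∝ 1/CL, so new value = 76.2 / 0.8086 = 94.2 ng/mL.

94.2 ng/mL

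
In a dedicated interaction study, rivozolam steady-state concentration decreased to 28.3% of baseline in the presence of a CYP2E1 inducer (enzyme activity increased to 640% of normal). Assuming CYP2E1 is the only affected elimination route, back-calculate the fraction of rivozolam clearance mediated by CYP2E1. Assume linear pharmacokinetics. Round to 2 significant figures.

CL'/CL = 1 / 0.283 = 3.534
6.4·fm + (1 − fm) = 3.534
fm = (3.534 − 1) / (6.4 − 1) = 0.47

0.47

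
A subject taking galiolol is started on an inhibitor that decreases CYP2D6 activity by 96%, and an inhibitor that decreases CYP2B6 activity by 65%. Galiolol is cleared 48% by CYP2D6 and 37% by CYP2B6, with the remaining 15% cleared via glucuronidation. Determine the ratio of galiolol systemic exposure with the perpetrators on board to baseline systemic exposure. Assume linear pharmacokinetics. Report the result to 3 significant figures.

CYP2D6: 0.48 × 0.04 = 0.0192
CYP2B6: 0.37 × 0.35 = 0.1295
Other: 0.15 (unchanged)
Relative clearance = 0.0192 + 0.1295 + 0.15 = 0.2987.
Net systemic exposure ratio = 1 / 0.2987 = 3.35.

3.35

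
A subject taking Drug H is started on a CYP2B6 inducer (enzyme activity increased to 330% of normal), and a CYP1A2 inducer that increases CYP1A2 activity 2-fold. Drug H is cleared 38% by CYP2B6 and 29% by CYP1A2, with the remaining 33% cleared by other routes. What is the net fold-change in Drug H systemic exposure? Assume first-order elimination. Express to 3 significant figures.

The CYP2B6 pathway (38% of clearance) increases to 3.3× activity: 0.38 × 3.3 = 1.254.
The CYP1A2 pathway (29% of clearance) is boosted to 2× activity: 0.29 × 2 = 0.58.
The remaining 33% of clearance is unaffected.
CL_new/CL_old = 1.254 + 0.58 + 0.33 = 2.164.
Net systemic exposure ratio = 1 / 2.164 = 0.462.

0.462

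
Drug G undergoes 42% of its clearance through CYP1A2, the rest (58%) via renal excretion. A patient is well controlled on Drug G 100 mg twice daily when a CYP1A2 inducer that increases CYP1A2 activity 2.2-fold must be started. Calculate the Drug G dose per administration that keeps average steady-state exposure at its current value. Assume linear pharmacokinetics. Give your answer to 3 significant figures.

The CYP1A2 pathway (42% of clearance) increases to 2.2× activity: 0.42 × 2.2 = 0.924.
The remaining 58% of clearance is unaffected.
CL_new/CL_old = 0.924 + 0.58 = 1.504.
Exposure is unchanged when dose changes in proportion to clearance. New dose = 100 mg × 1.504 = 150 mg.

150 mg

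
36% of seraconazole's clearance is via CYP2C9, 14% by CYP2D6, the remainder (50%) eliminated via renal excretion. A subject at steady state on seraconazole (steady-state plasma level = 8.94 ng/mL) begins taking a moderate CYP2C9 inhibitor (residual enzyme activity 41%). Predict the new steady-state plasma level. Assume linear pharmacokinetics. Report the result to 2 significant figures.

The CYP2C9 pathway (36% of clearance) drops to 0.41× activity: 0.36 × 0.41 = 0.1476.
CYP2D6 (14%) and the residual 50% are unaffected.
CL_new/CL_old = 0.1476 + 0.14 + 0.5 = 0.7876.
New steady-state plasma level = baseline ÷ relative clearance = 8.94 / 0.7876 = 11 ng/mL.

11 ng/mL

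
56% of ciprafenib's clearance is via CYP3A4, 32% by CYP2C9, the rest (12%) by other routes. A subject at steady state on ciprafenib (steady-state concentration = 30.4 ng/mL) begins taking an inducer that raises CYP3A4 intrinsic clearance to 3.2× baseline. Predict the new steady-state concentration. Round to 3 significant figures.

13.6 ng/mL

The CYP3A4 pathway (56% of clearance) rises to 3.2× activity: 0.56 × 3.2 = 1.792.
CYP2C9 (32%) and the residual 12% are unaffected.
Relative clearance = 1.792 + 0.32 + 0.12 = 2.232.
Steady-state concentration ∝ 1/CL, so new value = 30.4 / 2.232 = 13.6 ng/mL.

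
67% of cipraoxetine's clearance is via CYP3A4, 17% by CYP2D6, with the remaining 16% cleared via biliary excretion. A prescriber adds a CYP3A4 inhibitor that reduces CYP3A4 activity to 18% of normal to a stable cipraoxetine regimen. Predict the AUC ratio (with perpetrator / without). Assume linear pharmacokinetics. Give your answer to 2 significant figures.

2.2

CYP3A4: 0.67 × 0.18 = 0.1206
CYP2D6: 0.17 (unchanged)
Other: 0.16 (unchanged)
New clearance relative to baseline: 0.1206 + 0.17 + 0.16 = 0.4506.
AUC ratio = CL_old/CL_new = 1 / 0.4506 = 2.2.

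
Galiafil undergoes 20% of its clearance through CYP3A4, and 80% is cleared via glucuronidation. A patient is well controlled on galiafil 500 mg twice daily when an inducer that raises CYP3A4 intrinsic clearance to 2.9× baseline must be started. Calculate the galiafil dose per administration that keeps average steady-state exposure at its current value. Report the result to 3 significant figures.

690 mg

The CYP3A4 pathway (20% of clearance) rises to 2.9× activity: 0.2 × 2.9 = 0.58.
The remaining 80% of clearance is unaffected.
Relative clearance = 0.58 + 0.8 = 1.38.
Exposure is unchanged when dose changes in proportion to clearance. New dose = 500 mg × 1.38 = 690 mg.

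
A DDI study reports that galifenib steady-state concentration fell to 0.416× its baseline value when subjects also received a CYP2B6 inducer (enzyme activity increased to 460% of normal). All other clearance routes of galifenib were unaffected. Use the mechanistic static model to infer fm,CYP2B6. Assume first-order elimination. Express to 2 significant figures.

0.39

Let fm be the CYP2B6 fraction. New clearance relative to baseline = fm × 4.6 + (1 − fm).
Steady-state concentration ratio = 1 / (new CL fraction), so new CL fraction = 1 / 0.416 = 2.404.
fm × 4.6 + 1 − fm = 2.404  ⇒  fm × (4.6 − 1) = 1.404  ⇒  fm = 0.39.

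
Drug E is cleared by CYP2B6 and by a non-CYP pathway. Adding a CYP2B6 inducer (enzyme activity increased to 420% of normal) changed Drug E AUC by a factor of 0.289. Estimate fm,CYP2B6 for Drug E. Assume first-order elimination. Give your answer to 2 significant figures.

0.77

Call the CYP2B6 fraction fm. After the interaction, CL_new/CL_old = fm × 4.2 + (1 − fm).
AUC ratio = 1 / (new CL fraction), so new CL fraction = 1 / 0.289 = 3.46.
fm × 4.2 + 1 − fm = 3.46  ⇒  fm × (4.2 − 1) = 2.46  ⇒  fm = 0.77.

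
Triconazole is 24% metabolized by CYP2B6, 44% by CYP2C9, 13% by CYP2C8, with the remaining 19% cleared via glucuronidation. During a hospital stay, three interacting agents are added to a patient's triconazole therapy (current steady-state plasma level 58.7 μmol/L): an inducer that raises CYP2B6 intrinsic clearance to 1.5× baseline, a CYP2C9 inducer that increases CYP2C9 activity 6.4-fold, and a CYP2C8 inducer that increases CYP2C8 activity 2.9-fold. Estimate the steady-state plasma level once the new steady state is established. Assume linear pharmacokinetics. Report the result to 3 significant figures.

The CYP2B6 pathway (24% of clearance) is boosted to 1.5× activity: 0.24 × 1.5 = 0.36.
The CYP2C9 pathway (44% of clearance) is boosted to 6.4× activity: 0.44 × 6.4 = 2.816.
The CYP2C8 pathway (13% of clearance) increases to 2.9× activity: 0.13 × 2.9 = 0.377.
Non-CYP routes (19%) are unchanged.
CL_new/CL_old = 0.36 + 2.816 + 0.377 + 0.19 = 3.743.
New steady-state plasma level = 58.7 / 3.743 = 15.7 μmol/L (concentration scales inversely with clearance).

15.7 μmol/L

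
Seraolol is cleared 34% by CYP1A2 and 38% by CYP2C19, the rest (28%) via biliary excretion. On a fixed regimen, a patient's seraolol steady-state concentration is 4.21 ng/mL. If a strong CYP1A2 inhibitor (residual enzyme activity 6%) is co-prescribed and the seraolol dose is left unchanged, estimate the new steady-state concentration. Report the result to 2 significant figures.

6.2 ng/mL

CYP1A2: 0.34 × 0.06 = 0.0204
CYP2C19: 0.38 (unchanged)
Other: 0.28 (unchanged)
CL_new/CL_old = 0.0204 + 0.38 + 0.28 = 0.6804.
Steady-state concentration ∝ 1/CL, so new value = 4.21 / 0.6804 = 6.2 ng/mL.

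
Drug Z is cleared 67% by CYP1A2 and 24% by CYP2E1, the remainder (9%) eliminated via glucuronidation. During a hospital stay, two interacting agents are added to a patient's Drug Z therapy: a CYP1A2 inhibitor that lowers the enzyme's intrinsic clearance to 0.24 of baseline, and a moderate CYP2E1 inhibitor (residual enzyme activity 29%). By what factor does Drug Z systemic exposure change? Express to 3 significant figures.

CYP1A2: 0.67 × 0.24 = 0.1608
CYP2E1: 0.24 × 0.29 = 0.0696
Other: 0.09 (unchanged)
Relative clearance = 0.1608 + 0.0696 + 0.09 = 0.3204.
Because systemic exposure varies inversely with clearance, the combined effect is 1 / 0.3204 = 3.12.

3.12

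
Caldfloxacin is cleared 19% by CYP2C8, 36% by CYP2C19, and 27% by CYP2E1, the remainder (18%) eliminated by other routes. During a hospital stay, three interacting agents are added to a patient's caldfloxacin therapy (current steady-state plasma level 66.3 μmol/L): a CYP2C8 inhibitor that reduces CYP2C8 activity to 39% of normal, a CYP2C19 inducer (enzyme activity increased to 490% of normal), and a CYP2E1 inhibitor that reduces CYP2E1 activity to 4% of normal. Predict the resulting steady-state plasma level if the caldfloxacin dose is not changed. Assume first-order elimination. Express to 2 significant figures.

The CYP2C8 pathway (19% of clearance) drops to 0.39× activity: 0.19 × 0.39 = 0.0741.
The CYP2C19 pathway (36% of clearance) rises to 4.9× activity: 0.36 × 4.9 = 1.764.
The CYP2E1 pathway (27% of clearance) drops to 0.04× activity: 0.27 × 0.04 = 0.0108.
The remaining 18% of clearance is unaffected.
Relative clearance = 0.0741 + 1.764 + 0.0108 + 0.18 = 2.0289.
New steady-state plasma level = 66.3 / 2.0289 = 33 μmol/L (concentration scales inversely with clearance).

33 μmol/L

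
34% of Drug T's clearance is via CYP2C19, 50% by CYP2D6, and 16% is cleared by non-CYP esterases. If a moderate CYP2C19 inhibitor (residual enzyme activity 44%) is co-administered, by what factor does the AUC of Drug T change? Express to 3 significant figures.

1.24

CYP2C19: 0.34 × 0.44 = 0.1496
CYP2D6: 0.5 (unchanged)
Other: 0.16 (unchanged)
Relative clearance = 0.1496 + 0.5 + 0.16 = 0.8096.
Since AUC ∝ 1/CL, the ratio is 1 / 0.8096 = 1.24.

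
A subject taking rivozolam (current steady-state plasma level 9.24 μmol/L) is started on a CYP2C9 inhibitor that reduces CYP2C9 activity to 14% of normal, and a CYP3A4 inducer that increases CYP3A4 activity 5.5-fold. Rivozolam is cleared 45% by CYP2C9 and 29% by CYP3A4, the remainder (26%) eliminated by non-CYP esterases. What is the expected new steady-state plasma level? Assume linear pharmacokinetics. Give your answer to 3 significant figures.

4.82 μmol/L

The CYP2C9 pathway (45% of clearance) drops to 0.14× activity: 0.45 × 0.14 = 0.063.
The CYP3A4 pathway (29% of clearance) is boosted to 5.5× activity: 0.29 × 5.5 = 1.595.
Non-CYP routes (26%) are unchanged.
New clearance relative to baseline: 0.063 + 1.595 + 0.26 = 1.918.
Dividing the baseline by the relative clearance: 9.24 / 1.918 = 4.82 μmol/L.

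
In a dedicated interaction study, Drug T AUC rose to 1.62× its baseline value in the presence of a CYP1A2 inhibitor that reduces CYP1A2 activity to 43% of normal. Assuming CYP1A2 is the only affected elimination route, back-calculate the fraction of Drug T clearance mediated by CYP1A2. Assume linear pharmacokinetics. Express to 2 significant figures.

0.67

CL'/CL = 1 / 1.62 = 0.6173
0.43·fm + (1 − fm) = 0.6173
fm = (0.6173 − 1) / (0.43 − 1) = 0.67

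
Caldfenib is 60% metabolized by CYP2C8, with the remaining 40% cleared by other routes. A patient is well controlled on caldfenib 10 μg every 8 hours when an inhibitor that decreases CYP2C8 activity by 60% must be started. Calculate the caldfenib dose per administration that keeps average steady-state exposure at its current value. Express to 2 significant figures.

The CYP2C8 pathway (60% of clearance) drops to 0.4× activity: 0.6 × 0.4 = 0.24.
The remaining 40% of clearance is unaffected.
CL_new/CL_old = 0.24 + 0.4 = 0.64.
Exposure is unchanged when dose changes in proportion to clearance. New dose = 10 μg × 0.64 = 6.4 μg.

6.4 μg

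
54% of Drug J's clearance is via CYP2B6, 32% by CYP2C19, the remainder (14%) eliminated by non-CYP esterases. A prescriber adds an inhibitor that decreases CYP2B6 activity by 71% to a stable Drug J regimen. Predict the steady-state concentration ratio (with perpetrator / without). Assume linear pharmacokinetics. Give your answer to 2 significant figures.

The CYP2B6 pathway (54% of clearance) is reduced to 0.29× activity: 0.54 × 0.29 = 0.1566.
CYP2C19 (32%) and the residual 14% are unaffected.
Relative clearance = 0.1566 + 0.32 + 0.14 = 0.6166.
Steady-state concentration ratio = CL_old/CL_new = 1 / 0.6166 = 1.6.

1.6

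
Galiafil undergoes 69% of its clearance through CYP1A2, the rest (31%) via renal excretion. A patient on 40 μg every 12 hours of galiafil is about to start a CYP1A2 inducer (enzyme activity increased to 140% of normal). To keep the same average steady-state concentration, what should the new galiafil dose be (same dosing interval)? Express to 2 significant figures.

51 μg

CYP1A2: 0.69 × 1.4 = 0.966
Other: 0.31 (unchanged)
CL_new/CL_old = 0.966 + 0.31 = 1.276.
To maintain the same steady-state level, dose must scale with clearance: new dose = 40 × 1.276 = 51 μg.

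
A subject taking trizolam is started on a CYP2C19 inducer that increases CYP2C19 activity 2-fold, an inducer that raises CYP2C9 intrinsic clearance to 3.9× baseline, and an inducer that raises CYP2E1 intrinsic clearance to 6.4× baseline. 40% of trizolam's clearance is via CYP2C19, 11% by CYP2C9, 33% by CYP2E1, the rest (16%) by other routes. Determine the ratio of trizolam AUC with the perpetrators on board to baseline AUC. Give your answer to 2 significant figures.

0.29

The CYP2C19 pathway (40% of clearance) is boosted to 2× activity: 0.4 × 2 = 0.8.
The CYP2C9 pathway (11% of clearance) is boosted to 3.9× activity: 0.11 × 3.9 = 0.429.
The CYP2E1 pathway (33% of clearance) increases to 6.4× activity: 0.33 × 6.4 = 2.112.
The remaining 16% of clearance is unaffected.
CL_new/CL_old = 0.8 + 0.429 + 2.112 + 0.16 = 3.501.
AUC ∝ 1/CL: fold-change = 1 / 3.501 = 0.29.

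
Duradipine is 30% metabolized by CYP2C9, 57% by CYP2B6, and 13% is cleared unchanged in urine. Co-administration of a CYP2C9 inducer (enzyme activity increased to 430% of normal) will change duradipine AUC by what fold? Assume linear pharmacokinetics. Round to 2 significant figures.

0.50

The CYP2C9 pathway (30% of clearance) is boosted to 4.3× activity: 0.3 × 4.3 = 1.29.
CYP2B6 (57%) and the residual 13% are unaffected.
Relative clearance = 1.29 + 0.57 + 0.13 = 1.99.
AUC ratio = CL_old/CL_new = 1 / 1.99 = 0.50.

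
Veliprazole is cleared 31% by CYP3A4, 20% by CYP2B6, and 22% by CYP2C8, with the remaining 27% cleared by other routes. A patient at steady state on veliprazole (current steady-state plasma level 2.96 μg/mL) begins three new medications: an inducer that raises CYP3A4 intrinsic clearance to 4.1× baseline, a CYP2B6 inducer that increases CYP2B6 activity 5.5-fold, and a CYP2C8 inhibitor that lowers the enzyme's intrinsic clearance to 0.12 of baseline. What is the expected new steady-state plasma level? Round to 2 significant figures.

1.1 μg/mL

The CYP3A4 pathway (31% of clearance) rises to 4.1× activity: 0.31 × 4.1 = 1.271.
The CYP2B6 pathway (20% of clearance) increases to 5.5× activity: 0.2 × 5.5 = 1.1.
The CYP2C8 pathway (22% of clearance) falls to 0.12× activity: 0.22 × 0.12 = 0.0264.
Non-CYP routes (27%) are unchanged.
CL_new/CL_old = 1.271 + 1.1 + 0.0264 + 0.27 = 2.6674.
Dividing the baseline by the relative clearance: 2.96 / 2.6674 = 1.1 μg/mL.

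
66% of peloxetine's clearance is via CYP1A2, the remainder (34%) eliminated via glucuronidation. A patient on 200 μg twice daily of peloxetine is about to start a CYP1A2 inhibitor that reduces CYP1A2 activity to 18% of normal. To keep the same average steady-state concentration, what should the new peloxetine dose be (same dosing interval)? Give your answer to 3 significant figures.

CYP1A2: 0.66 × 0.18 = 0.1188
Other: 0.34 (unchanged)
Relative clearance = 0.1188 + 0.34 = 0.4588.
Css,avg = (dose rate)/CL, so holding Css fixed requires dose ∝ CL: 200 × 0.4588 = 91.8 μg.

91.8 μg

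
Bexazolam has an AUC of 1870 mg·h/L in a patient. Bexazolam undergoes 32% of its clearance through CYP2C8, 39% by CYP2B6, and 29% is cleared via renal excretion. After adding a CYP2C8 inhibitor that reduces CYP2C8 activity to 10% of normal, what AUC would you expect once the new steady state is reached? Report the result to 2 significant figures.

The CYP2C8 pathway (32% of clearance) falls to 0.1× activity: 0.32 × 0.1 = 0.032.
CYP2B6 (39%) and the residual 29% are unaffected.
CL_new/CL_old = 0.032 + 0.39 + 0.29 = 0.712.
New AUC = baseline ÷ relative clearance = 1870 / 0.712 = 2.6 × 10³ mg·h/L.

2.6 × 10³ mg·h/L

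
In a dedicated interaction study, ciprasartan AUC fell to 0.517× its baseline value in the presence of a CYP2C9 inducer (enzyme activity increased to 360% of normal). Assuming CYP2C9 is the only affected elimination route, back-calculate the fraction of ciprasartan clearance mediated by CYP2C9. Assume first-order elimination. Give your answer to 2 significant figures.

CL'/CL = 1 / 0.517 = 1.934
3.6·fm + (1 − fm) = 1.934
fm = (1.934 − 1) / (3.6 − 1) = 0.36

0.36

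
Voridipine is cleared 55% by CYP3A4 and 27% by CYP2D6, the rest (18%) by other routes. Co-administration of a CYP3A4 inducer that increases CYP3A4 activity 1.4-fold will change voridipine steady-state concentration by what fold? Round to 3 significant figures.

The CYP3A4 pathway (55% of clearance) increases to 1.4× activity: 0.55 × 1.4 = 0.77.
CYP2D6 (27%) and the residual 18% are unaffected.
New clearance relative to baseline: 0.77 + 0.27 + 0.18 = 1.22.
Steady-state concentration ratio = CL_old/CL_new = 1 / 1.22 = 0.820.

0.820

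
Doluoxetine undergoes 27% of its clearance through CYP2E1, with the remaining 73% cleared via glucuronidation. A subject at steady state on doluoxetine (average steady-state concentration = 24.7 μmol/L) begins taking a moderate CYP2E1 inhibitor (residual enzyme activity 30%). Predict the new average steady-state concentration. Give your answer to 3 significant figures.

30.5 μmol/L

The CYP2E1 pathway (27% of clearance) falls to 0.3× activity: 0.27 × 0.3 = 0.081.
The remaining 73% of clearance is unaffected.
New clearance relative to baseline: 0.081 + 0.73 = 0.811.
New average steady-state concentration = baseline ÷ relative clearance = 24.7 / 0.811 = 30.5 μmol/L.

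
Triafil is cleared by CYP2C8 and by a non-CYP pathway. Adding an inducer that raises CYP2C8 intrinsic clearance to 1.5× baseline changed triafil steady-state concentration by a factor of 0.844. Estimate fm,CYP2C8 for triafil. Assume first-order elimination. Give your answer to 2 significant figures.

0.37

Let fm be the CYP2C8 fraction. New clearance relative to baseline = fm × 1.5 + (1 − fm).
Steady-state concentration ratio = 1 / (new CL fraction), so new CL fraction = 1 / 0.844 = 1.185.
fm × 1.5 + 1 − fm = 1.185  ⇒  fm × (1.5 − 1) = 0.1848  ⇒  fm = 0.37.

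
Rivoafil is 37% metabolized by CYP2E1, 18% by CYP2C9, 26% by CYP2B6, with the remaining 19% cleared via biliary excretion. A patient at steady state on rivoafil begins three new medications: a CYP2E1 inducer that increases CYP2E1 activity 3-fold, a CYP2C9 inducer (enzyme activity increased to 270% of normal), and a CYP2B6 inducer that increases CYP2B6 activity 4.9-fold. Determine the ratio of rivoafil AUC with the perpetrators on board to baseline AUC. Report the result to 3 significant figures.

CYP2E1: 0.37 × 3 = 1.11
CYP2C9: 0.18 × 2.7 = 0.486
CYP2B6: 0.26 × 4.9 = 1.274
Other: 0.19 (unchanged)
New clearance relative to baseline: 1.11 + 0.486 + 1.274 + 0.19 = 3.06.
Because AUC varies inversely with clearance, the combined effect is 1 / 3.06 = 0.327.

0.327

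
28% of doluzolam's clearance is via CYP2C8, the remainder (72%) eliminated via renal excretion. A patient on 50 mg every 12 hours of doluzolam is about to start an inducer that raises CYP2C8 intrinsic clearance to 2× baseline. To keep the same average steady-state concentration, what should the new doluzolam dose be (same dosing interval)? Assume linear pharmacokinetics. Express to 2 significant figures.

64 mg

CYP2C8: 0.28 × 2 = 0.56
Other: 0.72 (unchanged)
CL_new/CL_old = 0.56 + 0.72 = 1.28.
Css,avg = (dose rate)/CL, so holding Css fixed requires dose ∝ CL: 50 × 1.28 = 64 mg.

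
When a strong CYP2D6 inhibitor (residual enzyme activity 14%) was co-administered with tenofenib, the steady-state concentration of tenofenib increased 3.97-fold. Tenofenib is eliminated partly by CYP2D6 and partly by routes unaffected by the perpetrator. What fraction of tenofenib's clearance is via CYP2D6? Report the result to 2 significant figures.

CL'/CL = 1 / 3.97 = 0.2519
0.14·fm + (1 − fm) = 0.2519
fm = (0.2519 − 1) / (0.14 − 1) = 0.87

0.87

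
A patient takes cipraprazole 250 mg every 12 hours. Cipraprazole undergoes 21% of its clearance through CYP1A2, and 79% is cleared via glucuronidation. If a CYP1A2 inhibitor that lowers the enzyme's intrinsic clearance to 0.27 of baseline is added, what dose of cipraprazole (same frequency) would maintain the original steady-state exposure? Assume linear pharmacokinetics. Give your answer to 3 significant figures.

CYP1A2: 0.21 × 0.27 = 0.0567
Other: 0.79 (unchanged)
CL_new/CL_old = 0.0567 + 0.79 = 0.8467.
Css,avg = (dose rate)/CL, so holding Css fixed requires dose ∝ CL: 250 × 0.8467 = 212 mg.

212 mg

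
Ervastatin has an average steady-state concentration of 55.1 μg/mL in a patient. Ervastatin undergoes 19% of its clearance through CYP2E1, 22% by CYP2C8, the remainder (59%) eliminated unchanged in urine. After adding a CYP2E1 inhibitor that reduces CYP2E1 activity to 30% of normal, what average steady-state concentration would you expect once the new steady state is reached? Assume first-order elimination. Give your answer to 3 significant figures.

The CYP2E1 pathway (19% of clearance) falls to 0.3× activity: 0.19 × 0.3 = 0.057.
CYP2C8 (22%) and the residual 59% are unaffected.
CL_new/CL_old = 0.057 + 0.22 + 0.59 = 0.867.
Average steady-state concentration ∝ 1/CL, so new value = 55.1 / 0.867 = 63.6 μg/mL.

63.6 μg/mL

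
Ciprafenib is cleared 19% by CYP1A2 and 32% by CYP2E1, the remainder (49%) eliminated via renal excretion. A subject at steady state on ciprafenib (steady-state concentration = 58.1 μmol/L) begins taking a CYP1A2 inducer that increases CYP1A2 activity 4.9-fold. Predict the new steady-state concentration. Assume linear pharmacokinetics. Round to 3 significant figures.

The CYP1A2 pathway (19% of clearance) increases to 4.9× activity: 0.19 × 4.9 = 0.931.
CYP2E1 (32%) and the residual 49% are unaffected.
New clearance relative to baseline: 0.931 + 0.32 + 0.49 = 1.741.
Steady-state concentration ∝ 1/CL, so new value = 58.1 / 1.741 = 33.4 μmol/L.

33.4 μmol/L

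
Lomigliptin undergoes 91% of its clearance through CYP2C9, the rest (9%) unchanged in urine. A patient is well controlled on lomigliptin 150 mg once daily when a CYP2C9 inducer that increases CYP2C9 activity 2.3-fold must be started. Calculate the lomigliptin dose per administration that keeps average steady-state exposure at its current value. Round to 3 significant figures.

The CYP2C9 pathway (91% of clearance) increases to 2.3× activity: 0.91 × 2.3 = 2.093.
Non-CYP routes (9%) are unchanged.
CL_new/CL_old = 2.093 + 0.09 = 2.183.
To maintain the same steady-state level, dose must scale with clearance: new dose = 150 × 2.183 = 327 mg.

327 mg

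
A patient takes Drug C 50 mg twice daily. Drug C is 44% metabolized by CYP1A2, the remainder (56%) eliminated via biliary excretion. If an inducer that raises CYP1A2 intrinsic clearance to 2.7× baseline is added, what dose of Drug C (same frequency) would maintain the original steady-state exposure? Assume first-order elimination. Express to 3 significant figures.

87.4 mg

The CYP1A2 pathway (44% of clearance) is boosted to 2.7× activity: 0.44 × 2.7 = 1.188.
The remaining 56% of clearance is unaffected.
Relative clearance = 1.188 + 0.56 = 1.748.
Exposure is unchanged when dose changes in proportion to clearance. New dose = 50 mg × 1.748 = 87.4 mg.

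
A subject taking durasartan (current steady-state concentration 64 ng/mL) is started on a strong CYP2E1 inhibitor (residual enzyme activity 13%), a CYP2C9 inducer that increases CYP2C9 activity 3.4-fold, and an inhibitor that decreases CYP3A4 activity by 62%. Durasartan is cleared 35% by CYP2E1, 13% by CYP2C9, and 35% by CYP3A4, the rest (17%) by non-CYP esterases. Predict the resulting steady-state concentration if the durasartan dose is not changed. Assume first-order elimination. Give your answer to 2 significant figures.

The CYP2E1 pathway (35% of clearance) is reduced to 0.13× activity: 0.35 × 0.13 = 0.0455.
The CYP2C9 pathway (13% of clearance) rises to 3.4× activity: 0.13 × 3.4 = 0.442.
The CYP3A4 pathway (35% of clearance) falls to 0.38× activity: 0.35 × 0.38 = 0.133.
The remaining 17% of clearance is unaffected.
New clearance relative to baseline: 0.0455 + 0.442 + 0.133 + 0.17 = 0.7905.
Steady-state concentration ∝ 1/CL: new value = 64 / 0.7905 = 81 ng/mL.

81 ng/mL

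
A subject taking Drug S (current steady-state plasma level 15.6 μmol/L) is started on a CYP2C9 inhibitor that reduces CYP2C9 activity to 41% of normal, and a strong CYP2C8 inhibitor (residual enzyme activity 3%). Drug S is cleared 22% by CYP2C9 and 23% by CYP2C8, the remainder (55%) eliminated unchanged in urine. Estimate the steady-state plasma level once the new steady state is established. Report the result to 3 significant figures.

The CYP2C9 pathway (22% of clearance) is reduced to 0.41× activity: 0.22 × 0.41 = 0.0902.
The CYP2C8 pathway (23% of clearance) drops to 0.03× activity: 0.23 × 0.03 = 0.0069.
The remaining 55% of clearance is unaffected.
New clearance relative to baseline: 0.0902 + 0.0069 + 0.55 = 0.6471.
Dividing the baseline by the relative clearance: 15.6 / 0.6471 = 24.1 μmol/L.

24.1 μmol/L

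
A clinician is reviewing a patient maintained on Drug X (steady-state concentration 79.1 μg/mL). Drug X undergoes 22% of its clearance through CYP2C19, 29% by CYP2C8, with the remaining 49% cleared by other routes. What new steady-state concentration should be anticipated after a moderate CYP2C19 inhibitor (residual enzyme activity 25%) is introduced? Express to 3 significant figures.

The CYP2C19 pathway (22% of clearance) falls to 0.25× activity: 0.22 × 0.25 = 0.055.
CYP2C8 (29%) and the residual 49% are unaffected.
Relative clearance = 0.055 + 0.29 + 0.49 = 0.835.
With dosing unchanged, steady-state concentration scales as 1/CL: 79.1 / 0.835 = 94.7 μg/mL.

94.7 μg/mL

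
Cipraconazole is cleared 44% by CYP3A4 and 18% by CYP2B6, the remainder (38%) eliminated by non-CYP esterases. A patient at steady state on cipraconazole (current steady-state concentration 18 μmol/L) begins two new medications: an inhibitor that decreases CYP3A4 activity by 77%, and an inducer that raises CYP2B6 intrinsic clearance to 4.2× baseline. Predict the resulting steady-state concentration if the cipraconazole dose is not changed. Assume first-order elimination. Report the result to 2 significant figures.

15 μmol/L

CYP3A4: 0.44 × 0.23 = 0.1012
CYP2B6: 0.18 × 4.2 = 0.756
Other: 0.38 (unchanged)
Relative clearance = 0.1012 + 0.756 + 0.38 = 1.2372.
Steady-state concentration ∝ 1/CL: new value = 18 / 1.2372 = 15 μmol/L.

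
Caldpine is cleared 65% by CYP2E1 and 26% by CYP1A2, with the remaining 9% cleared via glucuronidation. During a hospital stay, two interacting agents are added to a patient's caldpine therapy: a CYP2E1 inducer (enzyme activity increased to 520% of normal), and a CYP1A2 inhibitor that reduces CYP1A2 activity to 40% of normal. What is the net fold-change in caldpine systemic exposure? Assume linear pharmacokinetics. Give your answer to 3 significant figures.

The CYP2E1 pathway (65% of clearance) is boosted to 5.2× activity: 0.65 × 5.2 = 3.38.
The CYP1A2 pathway (26% of clearance) is reduced to 0.4× activity: 0.26 × 0.4 = 0.104.
Non-CYP routes (9%) are unchanged.
New clearance relative to baseline: 3.38 + 0.104 + 0.09 = 3.574.
Systemic exposure ∝ 1/CL: fold-change = 1 / 3.574 = 0.280.

0.280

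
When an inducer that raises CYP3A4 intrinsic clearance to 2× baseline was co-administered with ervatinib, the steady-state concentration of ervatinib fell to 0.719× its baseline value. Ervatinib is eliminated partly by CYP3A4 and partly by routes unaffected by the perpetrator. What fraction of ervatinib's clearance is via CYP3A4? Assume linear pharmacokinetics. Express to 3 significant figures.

CL'/CL = 1 / 0.719 = 1.391
2·fm + (1 − fm) = 1.391
fm = (1.391 − 1) / (2 − 1) = 0.391

0.391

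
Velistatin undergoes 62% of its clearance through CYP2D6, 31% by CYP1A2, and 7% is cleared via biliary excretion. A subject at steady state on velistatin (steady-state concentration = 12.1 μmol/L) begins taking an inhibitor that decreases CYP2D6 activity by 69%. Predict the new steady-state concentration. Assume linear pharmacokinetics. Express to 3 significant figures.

CYP2D6: 0.62 × 0.31 = 0.1922
CYP1A2: 0.31 (unchanged)
Other: 0.07 (unchanged)
CL_new/CL_old = 0.1922 + 0.31 + 0.07 = 0.5722.
Steady-state concentration ∝ 1/CL, so new value = 12.1 / 0.5722 = 21.1 μmol/L.

21.1 μmol/L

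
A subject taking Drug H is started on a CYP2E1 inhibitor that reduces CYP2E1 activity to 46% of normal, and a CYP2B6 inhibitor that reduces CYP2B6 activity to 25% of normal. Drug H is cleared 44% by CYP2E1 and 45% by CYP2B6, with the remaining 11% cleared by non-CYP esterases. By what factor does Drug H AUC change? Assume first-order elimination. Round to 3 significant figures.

The CYP2E1 pathway (44% of clearance) is reduced to 0.46× activity: 0.44 × 0.46 = 0.2024.
The CYP2B6 pathway (45% of clearance) drops to 0.25× activity: 0.45 × 0.25 = 0.1125.
Non-CYP routes (11%) are unchanged.
CL_new/CL_old = 0.2024 + 0.1125 + 0.11 = 0.4249.
Because AUC varies inversely with clearance, the combined effect is 1 / 0.4249 = 2.35.

2.35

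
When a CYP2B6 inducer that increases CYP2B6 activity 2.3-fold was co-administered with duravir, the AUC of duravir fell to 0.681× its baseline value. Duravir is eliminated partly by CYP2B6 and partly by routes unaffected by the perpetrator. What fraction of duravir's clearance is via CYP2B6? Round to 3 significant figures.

0.360

Let x = fm,CYP2B6. Because AUC ∝ 1/CL, relative clearance rose to 1/0.681 = 1.468.
Setting x·2.3 + (1 − x) = 1.468 and solving: x = (1.468 − 1)/(2.3 − 1) = 0.360.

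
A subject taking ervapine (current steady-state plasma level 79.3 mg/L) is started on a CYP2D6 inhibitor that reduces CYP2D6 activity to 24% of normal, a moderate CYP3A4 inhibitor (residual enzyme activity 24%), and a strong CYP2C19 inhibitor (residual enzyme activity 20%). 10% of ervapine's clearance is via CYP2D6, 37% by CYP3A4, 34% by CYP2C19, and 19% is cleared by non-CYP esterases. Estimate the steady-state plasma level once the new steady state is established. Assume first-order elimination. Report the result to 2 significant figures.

CYP2D6: 0.1 × 0.24 = 0.024
CYP3A4: 0.37 × 0.24 = 0.0888
CYP2C19: 0.34 × 0.2 = 0.068
Other: 0.19 (unchanged)
CL_new/CL_old = 0.024 + 0.0888 + 0.068 + 0.19 = 0.3708.
New steady-state plasma level = 79.3 / 0.3708 = 2.1 × 10² mg/L (concentration scales inversely with clearance).

2.1 × 10² mg/L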